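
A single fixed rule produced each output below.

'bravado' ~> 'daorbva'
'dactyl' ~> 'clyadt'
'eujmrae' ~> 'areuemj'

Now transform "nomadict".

Rule — swap each adjacent pair of characters (1↔2, 3↔4, ...), then move the last 3 characters to the front (rotate right by 3).
On "nomadict": the first step gives "onamidtc", and the second then gives "dtconami".

dtconami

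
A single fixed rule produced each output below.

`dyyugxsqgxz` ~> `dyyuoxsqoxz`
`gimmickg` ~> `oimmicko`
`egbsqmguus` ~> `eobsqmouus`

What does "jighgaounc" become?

Looking at the pairs, the operation is to replace every "g" with "o".
Applying that to "jighgaounc" gives "jiohoaounc".

jiohoaounc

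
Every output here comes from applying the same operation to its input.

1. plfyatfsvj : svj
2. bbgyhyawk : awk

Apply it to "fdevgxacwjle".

jle

The rule is to keep only the last 3 characters.
On "fdevgxacwjle" that produces "jle".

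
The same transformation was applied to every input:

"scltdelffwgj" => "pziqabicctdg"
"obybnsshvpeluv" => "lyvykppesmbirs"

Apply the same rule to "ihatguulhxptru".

The rule is to shift every letter 3 places backward in the alphabet (wrapping around).
Applying that to "ihatguulhxptru" gives "fexqdrrieumqor".

fexqdrrieumqor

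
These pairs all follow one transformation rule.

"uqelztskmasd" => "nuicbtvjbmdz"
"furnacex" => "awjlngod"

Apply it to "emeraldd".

Each output is the input with this applied: shift every letter 9 places forward in the alphabet (wrapping around), then move the first 2 characters to the end (rotate left by 2).
Applying both steps to "emeraldd": "nvnajumm", then "najummnv".

najummnv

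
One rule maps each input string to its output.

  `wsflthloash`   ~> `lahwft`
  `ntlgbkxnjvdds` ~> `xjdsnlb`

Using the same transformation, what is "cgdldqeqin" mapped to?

eicdd

What's happening: keep every other character starting from the first (positions 1st, 3rd, 5th, ...), then move the first 3 characters to the end (rotate left by 3).
"cgdldqeqin" → "cddei" → "eicdd".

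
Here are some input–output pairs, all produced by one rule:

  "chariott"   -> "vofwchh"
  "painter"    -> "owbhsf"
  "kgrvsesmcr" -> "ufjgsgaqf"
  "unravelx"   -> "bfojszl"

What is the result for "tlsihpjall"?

zgwvdxozz

In each case the input is transformed by: shift every letter 12 places backward in the alphabet (wrapping around), then delete the first character.
Starting from "tlsihpjall": after the first operation, "hzgwvdxozz"; after the second, "zgwvdxozz".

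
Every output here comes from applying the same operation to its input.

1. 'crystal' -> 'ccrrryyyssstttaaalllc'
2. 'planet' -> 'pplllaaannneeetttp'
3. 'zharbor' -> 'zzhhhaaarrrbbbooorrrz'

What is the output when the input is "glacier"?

gglllaaaccciiieeerrrg

The pattern: repeat every character 3 times, then move the first character to the end.
Working it through for "glacier": intermediate "ggglllaaaccciiieeerrr", final "gglllaaaccciiieeerrrg".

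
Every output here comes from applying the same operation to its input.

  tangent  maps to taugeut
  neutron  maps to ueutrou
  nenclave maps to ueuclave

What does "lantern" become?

In each case the input is transformed by: replace every "n" with "u".
"lantern" → "lauteru".

lauteru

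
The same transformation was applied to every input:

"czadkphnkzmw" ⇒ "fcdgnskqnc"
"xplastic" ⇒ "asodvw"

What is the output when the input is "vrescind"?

The transformation: delete the last 2 characters, then shift every letter 3 places forward in the alphabet (wrapping around).
"vrescind" → "vresci" → "yuhvfl".

yuhvfl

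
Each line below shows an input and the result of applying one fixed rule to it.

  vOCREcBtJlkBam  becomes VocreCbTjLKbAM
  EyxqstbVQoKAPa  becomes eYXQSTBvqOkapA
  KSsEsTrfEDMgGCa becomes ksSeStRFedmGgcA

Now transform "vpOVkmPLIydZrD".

VPovKMpliYDzRd

Looking at the pairs, the operation is to flip the case of every letter.
"vpOVkmPLIydZrD" → "VPovKMpliYDzRd".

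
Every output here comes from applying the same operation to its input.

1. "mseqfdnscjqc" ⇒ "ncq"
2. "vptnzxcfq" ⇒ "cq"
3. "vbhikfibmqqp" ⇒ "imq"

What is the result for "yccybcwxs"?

ws

The transformation: keep every other character starting from the first (positions 1st, 3rd, 5th, ...), then delete the first 3 characters.
For "yccybcwxs", step one produces "ycbws"; step two turns that into "ws".
(Check on "mseqfdnscjqc": → "mefncq" → "ncq" ✓)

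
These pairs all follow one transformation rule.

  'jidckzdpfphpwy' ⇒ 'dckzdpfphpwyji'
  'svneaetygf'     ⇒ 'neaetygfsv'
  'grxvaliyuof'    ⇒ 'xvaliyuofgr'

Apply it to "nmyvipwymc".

Each output is the input with this applied: move the first 2 characters to the end (rotate left by 2).
Applying that to "nmyvipwymc" gives "yvipwymcnm".

yvipwymcnm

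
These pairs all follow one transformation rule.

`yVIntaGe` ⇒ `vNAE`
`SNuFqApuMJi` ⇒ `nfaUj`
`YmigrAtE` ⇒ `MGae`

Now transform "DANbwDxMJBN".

aBdmb

In each case the input is transformed by: keep every other character starting from the second (positions 2nd, 4th, 6th, ...), then flip the case of every letter.
On "DANbwDxMJBN": the first step gives "AbDMB", and the second then gives "aBdmb".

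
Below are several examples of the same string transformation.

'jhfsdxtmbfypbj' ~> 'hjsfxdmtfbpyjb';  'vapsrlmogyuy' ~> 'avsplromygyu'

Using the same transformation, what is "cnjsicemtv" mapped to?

ncsjcimevt

Each output is the input with this applied: swap each adjacent pair of characters (1↔2, 3↔4, ...).
So "cnjsicemtv" becomes "ncsjcimevt".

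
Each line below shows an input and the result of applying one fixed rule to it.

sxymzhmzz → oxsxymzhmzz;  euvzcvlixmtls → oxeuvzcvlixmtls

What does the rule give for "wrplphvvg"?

In each case the input is transformed by: prepend "ox".
Applying that to "wrplphvvg" gives "oxwrplphvvg".

oxwrplphvvg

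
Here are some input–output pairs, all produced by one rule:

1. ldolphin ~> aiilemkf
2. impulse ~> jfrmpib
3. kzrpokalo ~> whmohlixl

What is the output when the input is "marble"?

xjyobi

The rule is to swap each adjacent pair of characters (1↔2, 3↔4, ...), then shift every letter 3 places backward in the alphabet (wrapping around).
Applying both steps to "marble": "ambrel", then "xjyobi".
(Check on "impulse": → "miupsle" → "jfrmpib" ✓)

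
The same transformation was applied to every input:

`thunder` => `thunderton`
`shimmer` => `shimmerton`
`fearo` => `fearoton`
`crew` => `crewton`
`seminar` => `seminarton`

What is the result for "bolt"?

Each output is the input with this applied: append "ton".
"bolt" → "boltton".

boltton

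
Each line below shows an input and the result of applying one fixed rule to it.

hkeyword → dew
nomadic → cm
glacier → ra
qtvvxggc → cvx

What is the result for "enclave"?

ec

What's happening: take characters alternately from the front and the back (1st, last, 2nd, 2nd-last, ...), then keep one character in every 3, starting at position 2 (positions 2nd, 5th, 8th, ...).
Working it through for "enclave": intermediate "eenvcal", final "ec".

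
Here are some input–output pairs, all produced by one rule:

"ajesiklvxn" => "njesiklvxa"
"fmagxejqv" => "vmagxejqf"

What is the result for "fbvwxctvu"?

Looking at the pairs, the operation is to swap the first and last characters.
"fbvwxctvu" → "ubvwxctvf".

ubvwxctvf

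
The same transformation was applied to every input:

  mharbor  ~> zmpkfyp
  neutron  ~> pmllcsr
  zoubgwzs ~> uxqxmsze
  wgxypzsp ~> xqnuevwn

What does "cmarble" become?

Looking at the pairs, the operation is to move the last 3 characters to the front (rotate right by 3), then shift every letter 2 places backward in the alphabet (wrapping around).
"cmarble" → "zjcakyp".
(Check on "mharbor": → "bormhar" → "zmpkfyp" ✓)

zjcakyp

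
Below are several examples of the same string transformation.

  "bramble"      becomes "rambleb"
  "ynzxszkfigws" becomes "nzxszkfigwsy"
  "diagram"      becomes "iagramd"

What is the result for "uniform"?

The rule is to move the first character to the end.
On "uniform" that produces "niformu".

niformu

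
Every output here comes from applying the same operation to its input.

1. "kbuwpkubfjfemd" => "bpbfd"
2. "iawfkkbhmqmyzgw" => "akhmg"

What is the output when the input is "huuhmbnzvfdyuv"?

The rule is to keep one character in every 3, starting at position 2 (positions 2nd, 5th, 8th, ...).
Doing the same to "huuhmbnzvfdyuv": "umzdv".

umzdv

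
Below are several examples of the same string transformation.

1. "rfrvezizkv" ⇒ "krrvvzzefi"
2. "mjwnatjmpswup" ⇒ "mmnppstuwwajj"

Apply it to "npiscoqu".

The transformation: sort the characters into alphabetical order, then move the first 3 characters to the end (rotate left by 3).
For "npiscoqu", step one produces "cinopqsu"; step two turns that into "opqsucin".

opqsucin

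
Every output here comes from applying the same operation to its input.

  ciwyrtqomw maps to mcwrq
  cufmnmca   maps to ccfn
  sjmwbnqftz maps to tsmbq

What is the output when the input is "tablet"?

etb

Rule — keep every other character starting from the first (positions 1st, 3rd, 5th, ...), then move the last character to the front.
"tablet" → "tbe" → "etb".
(Check on "ciwyrtqomw": → "cwrqm" → "mcwrq" ✓)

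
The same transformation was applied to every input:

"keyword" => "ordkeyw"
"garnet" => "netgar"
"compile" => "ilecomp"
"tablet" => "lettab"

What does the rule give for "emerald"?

Looking at the pairs, the operation is to move the last 3 characters to the front (rotate right by 3).
Applying that to "emerald" gives "aldemer".

aldemer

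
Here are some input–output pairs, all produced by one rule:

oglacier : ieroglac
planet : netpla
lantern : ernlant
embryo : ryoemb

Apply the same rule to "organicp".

icporgan

Looking at the pairs, the operation is to move the last 3 characters to the front (rotate right by 3).
Applying that to "organicp" gives "icporgan".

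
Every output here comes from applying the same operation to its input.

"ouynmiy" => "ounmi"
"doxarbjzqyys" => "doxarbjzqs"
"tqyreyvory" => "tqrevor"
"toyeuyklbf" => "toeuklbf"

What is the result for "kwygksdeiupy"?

kwgksdeiup

What's happening: remove every "y".
Applying that to "kwygksdeiupy" gives "kwgksdeiup".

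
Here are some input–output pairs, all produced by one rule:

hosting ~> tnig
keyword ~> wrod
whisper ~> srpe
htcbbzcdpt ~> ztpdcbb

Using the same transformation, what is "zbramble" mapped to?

Looking at the pairs, the operation is to delete the first 3 characters, then sort the characters into reverse alphabetical order.
On "zbramble": the first step gives "amble", and the second then gives "mleba".

mleba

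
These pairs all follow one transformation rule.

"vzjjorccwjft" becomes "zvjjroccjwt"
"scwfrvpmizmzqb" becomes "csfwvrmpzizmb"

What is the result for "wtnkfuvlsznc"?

The transformation: swap each adjacent pair of characters (1↔2, 3↔4, ...), then delete the last character.
On "wtnkfuvlsznc": the first step gives "twknuflvzscn", and the second then gives "twknuflvzsc".

twknuflvzsc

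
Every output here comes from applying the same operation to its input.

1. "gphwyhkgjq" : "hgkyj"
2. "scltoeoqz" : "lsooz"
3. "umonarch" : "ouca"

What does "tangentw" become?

ntte

The pattern: keep every other character starting from the first (positions 1st, 3rd, 5th, ...), then swap each adjacent pair of characters (1↔2, 3↔4, ...).
Starting from "tangentw": after the first operation, "tnet"; after the second, "ntte".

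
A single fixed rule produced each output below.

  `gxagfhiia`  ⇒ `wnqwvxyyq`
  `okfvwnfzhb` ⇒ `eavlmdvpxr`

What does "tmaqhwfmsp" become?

jcqgxmvcif

Each output is the input with this applied: shift every letter 10 places backward in the alphabet (wrapping around).
On "tmaqhwfmsp" that produces "jcqgxmvcif".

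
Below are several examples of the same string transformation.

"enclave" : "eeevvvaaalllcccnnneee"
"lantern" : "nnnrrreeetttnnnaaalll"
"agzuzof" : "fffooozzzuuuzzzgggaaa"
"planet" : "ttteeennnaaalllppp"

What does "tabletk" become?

kkkttteeelllbbbaaattt

Rule — repeat every character 3 times, then reverse the string.
Working it through for "tabletk": intermediate "tttaaabbbllleeetttkkk", final "kkkttteeelllbbbaaattt".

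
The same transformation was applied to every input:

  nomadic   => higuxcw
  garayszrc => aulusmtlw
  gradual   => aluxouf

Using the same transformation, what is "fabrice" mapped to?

zuvlcwy

What's happening: shift every letter 6 places backward in the alphabet (wrapping around).
Applying that to "fabrice" gives "zuvlcwy".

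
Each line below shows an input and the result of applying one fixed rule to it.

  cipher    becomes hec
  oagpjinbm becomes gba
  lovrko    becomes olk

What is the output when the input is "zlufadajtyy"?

daa

The transformation: sort the characters into reverse alphabetical order, then keep only the last 3 characters.
"zlufadajtyy" → "zyyutljfdaa" → "daa".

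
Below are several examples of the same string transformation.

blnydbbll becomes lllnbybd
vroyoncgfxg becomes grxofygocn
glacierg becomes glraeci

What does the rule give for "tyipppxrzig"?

Rule — take characters alternately from the front and the back (1st, last, 2nd, 2nd-last, ...), then delete the first character.
So "tyipppxrzig" becomes "gyiizprpxp".

gyiizprpxp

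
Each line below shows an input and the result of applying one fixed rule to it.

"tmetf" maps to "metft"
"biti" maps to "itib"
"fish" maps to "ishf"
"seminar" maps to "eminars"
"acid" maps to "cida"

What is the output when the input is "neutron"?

eutronn

What's happening: move the first character to the end.
For "neutron" the result is "eutronn".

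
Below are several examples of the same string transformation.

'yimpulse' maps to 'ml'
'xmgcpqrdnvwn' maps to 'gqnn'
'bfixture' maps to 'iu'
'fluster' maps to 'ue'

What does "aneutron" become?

The pattern: keep one character in every 3, starting at position 3 (positions 3rd, 6th, 9th, ...).
For "aneutron" the result is "er".

er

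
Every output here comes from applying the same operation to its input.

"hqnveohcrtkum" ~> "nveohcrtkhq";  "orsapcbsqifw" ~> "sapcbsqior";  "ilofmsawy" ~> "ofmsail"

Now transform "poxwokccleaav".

Rule — delete the last 2 characters, then move the first 2 characters to the end (rotate left by 2).
Starting from "poxwokccleaav": after the first operation, "poxwokcclea"; after the second, "xwokccleapo".

xwokccleapo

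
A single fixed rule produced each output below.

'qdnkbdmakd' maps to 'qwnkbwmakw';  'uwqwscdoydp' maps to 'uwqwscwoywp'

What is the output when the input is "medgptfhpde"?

The pattern: replace every "d" with "w".
"medgptfhpde" → "mewgptfhpwe".

mewgptfhpwe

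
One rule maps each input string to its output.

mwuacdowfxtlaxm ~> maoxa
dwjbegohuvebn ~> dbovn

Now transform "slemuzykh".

Each output is the input with this applied: keep one character in every 3, starting at position 1 (positions 1st, 4th, 7th, ...).
"slemuzykh" → "smy".

smy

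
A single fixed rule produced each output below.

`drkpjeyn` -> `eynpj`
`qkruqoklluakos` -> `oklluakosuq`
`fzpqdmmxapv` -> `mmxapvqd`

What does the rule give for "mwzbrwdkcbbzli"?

wdkcbbzlibr

What's happening: delete the first 3 characters, then move the first 2 characters to the end (rotate left by 2).
On "mwzbrwdkcbbzli": the first step gives "brwdkcbbzli", and the second then gives "wdkcbbzlibr".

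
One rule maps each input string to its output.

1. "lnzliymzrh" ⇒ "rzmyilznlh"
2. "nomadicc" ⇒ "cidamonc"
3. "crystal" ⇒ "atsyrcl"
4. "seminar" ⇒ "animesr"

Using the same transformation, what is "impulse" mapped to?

slupmie

The pattern: reverse the string, then move the first character to the end.
"impulse" → "eslupmi" → "slupmie".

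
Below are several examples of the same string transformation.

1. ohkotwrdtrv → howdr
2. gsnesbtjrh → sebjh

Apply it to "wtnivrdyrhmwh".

tiryhw

The transformation: keep every other character starting from the second (positions 2nd, 4th, 6th, ...).
Applying that to "wtnivrdyrhmwh" gives "tiryhw".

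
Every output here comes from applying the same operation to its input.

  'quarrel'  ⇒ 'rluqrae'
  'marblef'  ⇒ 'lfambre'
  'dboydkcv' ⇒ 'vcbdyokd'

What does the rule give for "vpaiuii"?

uipviai

The rule is to swap each adjacent pair of characters (1↔2, 3↔4, ...), then move the last 2 characters to the front (rotate right by 2).
Doing the same to "vpaiuii": "uipviai".
(Check on "dboydkcv": → "bdyokdvc" → "vcbdyokd" ✓)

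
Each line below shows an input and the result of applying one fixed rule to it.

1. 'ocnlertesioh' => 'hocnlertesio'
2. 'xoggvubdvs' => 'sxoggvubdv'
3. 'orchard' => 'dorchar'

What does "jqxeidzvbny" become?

yjqxeidzvbn

What's happening: move the last character to the front.
Doing the same to "jqxeidzvbny": "yjqxeidzvbn".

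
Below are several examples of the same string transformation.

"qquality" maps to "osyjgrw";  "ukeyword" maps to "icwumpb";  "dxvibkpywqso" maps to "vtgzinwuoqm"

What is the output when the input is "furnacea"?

The transformation: shift every letter 2 places backward in the alphabet (wrapping around), then delete the first character.
Starting from "furnacea": after the first operation, "dsplyacy"; after the second, "splyacy".

splyacy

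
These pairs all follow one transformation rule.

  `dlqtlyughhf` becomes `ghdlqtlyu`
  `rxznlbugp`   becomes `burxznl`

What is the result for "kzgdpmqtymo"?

tykzgdpmq

What's happening: delete the last 2 characters, then move the last 2 characters to the front (rotate right by 2).
So "kzgdpmqtymo" becomes "tykzgdpmq".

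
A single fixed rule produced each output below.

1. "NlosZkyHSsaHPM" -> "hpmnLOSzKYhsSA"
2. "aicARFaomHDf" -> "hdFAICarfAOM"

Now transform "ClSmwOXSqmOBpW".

bPwcLsMWoxsQMo

The pattern: move the last 3 characters to the front (rotate right by 3), then flip the case of every letter.
"ClSmwOXSqmOBpW" → "bPwcLsMWoxsQMo".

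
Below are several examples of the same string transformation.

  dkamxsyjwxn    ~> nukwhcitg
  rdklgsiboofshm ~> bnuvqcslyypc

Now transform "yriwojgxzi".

ibsgytqh

In each case the input is transformed by: delete the last 2 characters, then shift every letter 10 places forward in the alphabet (wrapping around).
On "yriwojgxzi" that produces "ibsgytqh".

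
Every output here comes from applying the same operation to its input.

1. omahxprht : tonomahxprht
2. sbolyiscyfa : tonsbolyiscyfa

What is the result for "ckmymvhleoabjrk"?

Each output is the input with this applied: prepend "ton".
For "ckmymvhleoabjrk" the result is "tonckmymvhleoabjrk".

tonckmymvhleoabjrk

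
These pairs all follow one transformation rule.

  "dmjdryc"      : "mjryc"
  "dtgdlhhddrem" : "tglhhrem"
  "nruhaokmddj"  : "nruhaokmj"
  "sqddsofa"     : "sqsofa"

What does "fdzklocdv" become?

The rule is to remove every "d".
Applying that to "fdzklocdv" gives "fzklocv".

fzklocv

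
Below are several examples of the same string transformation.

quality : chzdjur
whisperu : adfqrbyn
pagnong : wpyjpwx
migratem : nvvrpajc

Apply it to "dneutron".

What's happening: move the last 2 characters to the front (rotate right by 2), then shift every letter 9 places forward in the alphabet (wrapping around).
On "dneutron": the first step gives "ondneutr", and the second then gives "xwmwndca".

xwmwndca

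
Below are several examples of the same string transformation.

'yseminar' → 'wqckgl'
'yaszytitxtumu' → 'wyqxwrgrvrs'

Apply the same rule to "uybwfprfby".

Looking at the pairs, the operation is to shift every letter 2 places backward in the alphabet (wrapping around), then delete the last 2 characters.
Starting from "uybwfprfby": after the first operation, "swzudnpdzw"; after the second, "swzudnpd".
(Check on "yaszytitxtumu": → "wyqxwrgrvrsks" → "wyqxwrgrvrs" ✓)

swzudnpd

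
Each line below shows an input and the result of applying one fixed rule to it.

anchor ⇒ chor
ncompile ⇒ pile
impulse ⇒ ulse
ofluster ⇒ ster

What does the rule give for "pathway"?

hway

The rule is to keep only the last 4 characters.
On "pathway" that produces "hway".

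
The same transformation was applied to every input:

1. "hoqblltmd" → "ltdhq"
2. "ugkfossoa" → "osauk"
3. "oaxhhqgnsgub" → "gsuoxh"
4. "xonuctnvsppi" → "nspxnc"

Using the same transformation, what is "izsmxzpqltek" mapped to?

Each output is the input with this applied: keep every other character starting from the first (positions 1st, 3rd, 5th, ...), then move the last 3 characters to the front (rotate right by 3).
"izsmxzpqltek" → "isxple" → "pleisx".

pleisx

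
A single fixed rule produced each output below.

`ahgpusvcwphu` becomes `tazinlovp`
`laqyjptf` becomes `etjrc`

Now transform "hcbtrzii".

The transformation: delete the last 3 characters, then shift every letter 7 places backward in the alphabet (wrapping around).
Applying both steps to "hcbtrzii": "hcbtr", then "avumk".
(Check on "laqyjptf": → "laqyj" → "etjrc" ✓)

avumk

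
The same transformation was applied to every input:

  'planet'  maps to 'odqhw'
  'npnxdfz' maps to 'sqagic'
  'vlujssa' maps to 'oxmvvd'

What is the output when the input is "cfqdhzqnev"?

itgkctqhy

The rule is to delete the first character, then shift every letter 3 places forward in the alphabet (wrapping around).
Starting from "cfqdhzqnev": after the first operation, "fqdhzqnev"; after the second, "itgkctqhy".
(Check on "planet": → "lanet" → "odqhw" ✓)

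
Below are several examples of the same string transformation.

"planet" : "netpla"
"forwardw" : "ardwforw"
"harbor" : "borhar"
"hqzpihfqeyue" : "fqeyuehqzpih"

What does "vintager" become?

The rule is to swap the front and back halves of the string.
So "vintager" becomes "agervint".

agervint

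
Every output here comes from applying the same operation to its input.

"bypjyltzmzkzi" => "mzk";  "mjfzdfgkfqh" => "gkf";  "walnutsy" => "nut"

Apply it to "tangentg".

The transformation: move the last 2 characters to the front (rotate right by 2), then keep only the last 3 characters.
So "tangentg" becomes "gen".

gen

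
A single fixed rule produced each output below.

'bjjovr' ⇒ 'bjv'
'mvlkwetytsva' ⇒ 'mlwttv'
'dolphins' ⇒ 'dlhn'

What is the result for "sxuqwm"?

suw

The transformation: keep every other character starting from the first (positions 1st, 3rd, 5th, ...).
So "sxuqwm" becomes "suw".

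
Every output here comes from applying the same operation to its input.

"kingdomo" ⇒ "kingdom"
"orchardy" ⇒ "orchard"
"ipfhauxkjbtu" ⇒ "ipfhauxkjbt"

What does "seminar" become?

What's happening: delete the last character.
"seminar" → "semina".

semina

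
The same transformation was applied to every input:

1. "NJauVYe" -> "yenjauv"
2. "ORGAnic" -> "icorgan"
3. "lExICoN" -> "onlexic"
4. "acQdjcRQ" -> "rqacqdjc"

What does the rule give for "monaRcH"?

chmonar

The pattern: move the last 2 characters to the front (rotate right by 2), then convert every letter to lowercase.
Applying both steps to "monaRcH": "cHmonaR", then "chmonar".
(Check on "acQdjcRQ": → "RQacQdjc" → "rqacqdjc" ✓)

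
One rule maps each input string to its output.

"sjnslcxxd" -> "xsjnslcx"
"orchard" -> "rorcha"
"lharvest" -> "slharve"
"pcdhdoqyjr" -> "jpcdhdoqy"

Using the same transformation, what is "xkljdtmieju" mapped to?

jxkljdtmie

In each case the input is transformed by: delete the last character, then move the last character to the front.
Working it through for "xkljdtmieju": intermediate "xkljdtmiej", final "jxkljdtmie".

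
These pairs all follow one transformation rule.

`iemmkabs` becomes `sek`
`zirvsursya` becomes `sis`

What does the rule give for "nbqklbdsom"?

In each case the input is transformed by: keep one character in every 3, starting at position 2 (positions 2nd, 5th, 8th, ...), then move the last character to the front.
On "nbqklbdsom" that produces "sbl".

sbl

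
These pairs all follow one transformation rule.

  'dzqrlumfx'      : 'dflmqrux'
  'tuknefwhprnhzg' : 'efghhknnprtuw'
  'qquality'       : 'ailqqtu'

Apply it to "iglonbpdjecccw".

bcccdegijlnop

In each case the input is transformed by: sort the characters into alphabetical order, then delete the last character.
On "iglonbpdjecccw": the first step gives "bcccdegijlnopw", and the second then gives "bcccdegijlnop".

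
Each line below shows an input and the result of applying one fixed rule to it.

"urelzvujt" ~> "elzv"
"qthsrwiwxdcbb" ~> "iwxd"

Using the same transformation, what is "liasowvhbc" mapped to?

sowv

The pattern: move the last 3 characters to the front (rotate right by 3), then keep only the last 4 characters.
"liasowvhbc" → "hbcliasowv" → "sowv".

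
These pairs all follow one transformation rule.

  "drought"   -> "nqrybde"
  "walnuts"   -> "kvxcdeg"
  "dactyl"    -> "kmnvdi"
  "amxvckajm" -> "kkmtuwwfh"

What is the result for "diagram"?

kknqswb

The rule is to sort the characters into alphabetical order, then shift every letter 10 places forward in the alphabet (wrapping around).
Working it through for "diagram": intermediate "aadgimr", final "kknqswb".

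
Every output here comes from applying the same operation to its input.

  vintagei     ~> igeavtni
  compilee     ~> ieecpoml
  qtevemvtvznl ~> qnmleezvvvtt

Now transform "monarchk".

Rule — sort the characters into reverse alphabetical order, then swap the front and back halves of the string.
Applying both steps to "monarchk": "ronmkhca", then "khcaronm".

khcaronm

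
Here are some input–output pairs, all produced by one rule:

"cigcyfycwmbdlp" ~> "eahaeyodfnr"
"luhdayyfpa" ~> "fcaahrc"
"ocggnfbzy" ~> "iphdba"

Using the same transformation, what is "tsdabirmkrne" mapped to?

What's happening: delete the first 3 characters, then shift every letter 2 places forward in the alphabet (wrapping around).
Applying that to "tsdabirmkrne" gives "cdktomtpg".

cdktomtpg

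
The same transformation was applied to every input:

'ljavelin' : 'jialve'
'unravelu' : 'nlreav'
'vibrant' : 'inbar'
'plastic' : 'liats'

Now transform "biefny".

inef

The transformation: take characters alternately from the front and the back (1st, last, 2nd, 2nd-last, ...), then delete the first 2 characters.
Applying both steps to "biefny": "byinef", then "inef".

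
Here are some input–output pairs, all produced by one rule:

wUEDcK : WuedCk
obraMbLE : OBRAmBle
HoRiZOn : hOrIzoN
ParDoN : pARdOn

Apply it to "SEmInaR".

seMiNAr

The rule is to flip the case of every letter.
On "SEmInaR" that produces "seMiNAr".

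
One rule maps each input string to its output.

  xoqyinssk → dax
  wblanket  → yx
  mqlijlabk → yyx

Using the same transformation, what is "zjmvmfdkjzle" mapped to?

zswr

Rule — shift every letter 13 places forward in the alphabet (wrapping around) — i.e. ROT13, then keep one character in every 3, starting at position 3 (positions 3rd, 6th, 9th, ...).
"zjmvmfdkjzle" → "mwzizsqxwmyr" → "zswr".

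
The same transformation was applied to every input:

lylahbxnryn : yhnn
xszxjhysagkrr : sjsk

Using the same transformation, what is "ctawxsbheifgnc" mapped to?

txhfc

The transformation: keep one character in every 3, starting at position 2 (positions 2nd, 5th, 8th, ...).
"ctawxsbheifgnc" → "txhfc".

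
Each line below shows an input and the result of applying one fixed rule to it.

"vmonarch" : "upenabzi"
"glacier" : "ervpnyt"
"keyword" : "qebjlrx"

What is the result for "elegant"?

gantryr

What's happening: shift every letter 13 places forward in the alphabet (wrapping around) — i.e. ROT13, then reverse the string.
Working it through for "elegant": intermediate "ryrtnag", final "gantryr".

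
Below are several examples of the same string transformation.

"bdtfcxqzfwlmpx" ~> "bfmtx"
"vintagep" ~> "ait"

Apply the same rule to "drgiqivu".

diu

Each output is the input with this applied: sort the characters into alphabetical order, then keep one character in every 3, starting at position 1 (positions 1st, 4th, 7th, ...).
So "drgiqivu" becomes "diu".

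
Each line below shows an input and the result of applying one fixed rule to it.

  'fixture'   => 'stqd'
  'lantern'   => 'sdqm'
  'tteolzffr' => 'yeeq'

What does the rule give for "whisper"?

Rule — shift every letter 1 place backward in the alphabet (wrapping around), then keep only the last 4 characters.
On "whisper": the first step gives "vghrodq", and the second then gives "rodq".

rodq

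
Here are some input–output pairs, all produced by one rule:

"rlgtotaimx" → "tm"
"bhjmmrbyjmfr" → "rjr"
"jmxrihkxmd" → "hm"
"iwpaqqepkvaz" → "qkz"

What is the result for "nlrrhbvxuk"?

The transformation: delete the first 3 characters, then keep one character in every 3, starting at position 3 (positions 3rd, 6th, 9th, ...).
For "nlrrhbvxuk", step one produces "rhbvxuk"; step two turns that into "bu".
(Check on "bhjmmrbyjmfr": → "mmrbyjmfr" → "rjr" ✓)

bu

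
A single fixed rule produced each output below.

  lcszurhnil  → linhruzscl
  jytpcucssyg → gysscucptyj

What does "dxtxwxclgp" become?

Each output is the input with this applied: reverse the string.
For "dxtxwxclgp" the result is "pglcxwxtxd".

pglcxwxtxd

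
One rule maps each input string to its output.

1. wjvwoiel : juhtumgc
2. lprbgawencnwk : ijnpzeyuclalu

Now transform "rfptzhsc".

apdnrxfq

The rule is to shift every letter 2 places backward in the alphabet (wrapping around), then move the last character to the front.
Working it through for "rfptzhsc": intermediate "pdnrxfqa", final "apdnrxfq".
(Check on "wjvwoiel": → "uhtumgcj" → "juhtumgc" ✓)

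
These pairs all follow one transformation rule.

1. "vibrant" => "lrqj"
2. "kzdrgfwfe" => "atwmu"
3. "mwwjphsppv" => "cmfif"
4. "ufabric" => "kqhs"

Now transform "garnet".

whu

Each output is the input with this applied: keep every other character starting from the first (positions 1st, 3rd, 5th, ...), then shift every letter 10 places backward in the alphabet (wrapping around).
Applying both steps to "garnet": "gre", then "whu".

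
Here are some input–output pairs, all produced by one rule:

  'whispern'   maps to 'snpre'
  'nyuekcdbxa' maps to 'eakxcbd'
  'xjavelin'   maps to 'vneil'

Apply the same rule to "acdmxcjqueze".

Looking at the pairs, the operation is to delete the first 3 characters, then take characters alternately from the front and the back (1st, last, 2nd, 2nd-last, ...).
Applying both steps to "acdmxcjqueze": "mxcjqueze", then "mexzcejuq".
(Check on "nyuekcdbxa": → "ekcdbxa" → "eakxcbd" ✓)

mexzcejuq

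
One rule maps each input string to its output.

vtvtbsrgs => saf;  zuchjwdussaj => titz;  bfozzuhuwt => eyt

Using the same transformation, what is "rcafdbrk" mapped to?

bcj

The pattern: keep one character in every 3, starting at position 2 (positions 2nd, 5th, 8th, ...), then shift every letter 1 place backward in the alphabet (wrapping around).
On "rcafdbrk": the first step gives "cdk", and the second then gives "bcj".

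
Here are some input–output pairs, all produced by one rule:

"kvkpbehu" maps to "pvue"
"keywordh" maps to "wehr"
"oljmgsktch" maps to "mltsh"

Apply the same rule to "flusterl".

Each output is the input with this applied: keep every other character starting from the second (positions 2nd, 4th, 6th, ...), then swap each adjacent pair of characters (1↔2, 3↔4, ...).
So "flusterl" becomes "slle".

slle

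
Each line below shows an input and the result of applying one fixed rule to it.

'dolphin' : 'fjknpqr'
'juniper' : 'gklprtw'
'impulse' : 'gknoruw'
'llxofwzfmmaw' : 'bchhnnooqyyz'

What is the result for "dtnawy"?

acfpvy

In each case the input is transformed by: shift every letter 2 places forward in the alphabet (wrapping around), then sort the characters into alphabetical order.
Starting from "dtnawy": after the first operation, "fvpcya"; after the second, "acfpvy".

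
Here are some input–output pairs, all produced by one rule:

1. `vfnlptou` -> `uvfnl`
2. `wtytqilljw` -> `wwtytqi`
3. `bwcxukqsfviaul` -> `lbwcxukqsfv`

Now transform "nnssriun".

What's happening: move the last character to the front, then delete the last 3 characters.
Starting from "nnssriun": after the first operation, "nnnssriu"; after the second, "nnnss".
(Check on "bwcxukqsfviaul": → "lbwcxukqsfviau" → "lbwcxukqsfv" ✓)

nnnss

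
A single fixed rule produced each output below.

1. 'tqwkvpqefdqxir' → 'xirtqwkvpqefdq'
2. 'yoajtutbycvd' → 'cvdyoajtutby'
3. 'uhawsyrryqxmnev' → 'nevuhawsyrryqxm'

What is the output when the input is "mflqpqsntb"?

ntbmflqpqs

Each output is the input with this applied: move the last 3 characters to the front (rotate right by 3).
Doing the same to "mflqpqsntb": "ntbmflqpqs".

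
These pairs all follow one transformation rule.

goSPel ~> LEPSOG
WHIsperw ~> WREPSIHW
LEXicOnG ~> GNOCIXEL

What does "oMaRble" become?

ELBRAMO

Each output is the input with this applied: reverse the string, then convert every letter to uppercase.
Applying that to "oMaRble" gives "ELBRAMO".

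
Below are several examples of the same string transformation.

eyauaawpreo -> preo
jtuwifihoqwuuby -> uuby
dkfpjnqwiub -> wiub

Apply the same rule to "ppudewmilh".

milh

Looking at the pairs, the operation is to keep only the last 4 characters.
"ppudewmilh" → "milh".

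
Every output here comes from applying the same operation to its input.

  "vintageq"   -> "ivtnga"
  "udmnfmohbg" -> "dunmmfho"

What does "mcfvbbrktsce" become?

cmvfbbkrst

In each case the input is transformed by: delete the last 2 characters, then swap each adjacent pair of characters (1↔2, 3↔4, ...).
For "mcfvbbrktsce", step one produces "mcfvbbrkts"; step two turns that into "cmvfbbkrst".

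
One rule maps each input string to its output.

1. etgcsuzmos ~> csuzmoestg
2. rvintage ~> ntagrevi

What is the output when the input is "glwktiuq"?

Each output is the input with this applied: swap the first and last characters, then move the first 3 characters to the end (rotate left by 3).
Applying both steps to "glwktiuq": "qlwktiug", then "ktiugqlw".

ktiugqlw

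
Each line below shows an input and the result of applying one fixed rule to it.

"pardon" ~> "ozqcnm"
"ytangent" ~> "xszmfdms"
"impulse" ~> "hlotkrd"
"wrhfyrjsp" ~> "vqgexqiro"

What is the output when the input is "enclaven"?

The transformation: shift every letter 1 place backward in the alphabet (wrapping around).
"enclaven" → "dmbkzudm".

dmbkzudm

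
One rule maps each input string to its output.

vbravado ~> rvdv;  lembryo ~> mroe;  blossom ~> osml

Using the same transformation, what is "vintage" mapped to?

naei

What's happening: move the first 2 characters to the end (rotate left by 2), then keep every other character starting from the first (positions 1st, 3rd, 5th, ...).
Applying both steps to "vintage": "ntagevi", then "naei".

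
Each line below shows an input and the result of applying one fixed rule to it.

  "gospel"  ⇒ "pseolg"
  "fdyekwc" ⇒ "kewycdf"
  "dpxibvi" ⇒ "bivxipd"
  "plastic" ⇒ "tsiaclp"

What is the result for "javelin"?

leivnaj

Rule — move the last 3 characters to the front (rotate right by 3), then take characters alternately from the front and the back (1st, last, 2nd, 2nd-last, ...).
Doing the same to "javelin": "leivnaj".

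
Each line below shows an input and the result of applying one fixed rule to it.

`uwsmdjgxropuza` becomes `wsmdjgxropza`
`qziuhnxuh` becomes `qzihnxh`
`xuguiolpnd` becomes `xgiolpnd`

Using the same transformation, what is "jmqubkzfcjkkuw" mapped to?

jmqbkzfcjkkw

Each output is the input with this applied: remove every "u".
On "jmqubkzfcjkkuw" that produces "jmqbkzfcjkkw".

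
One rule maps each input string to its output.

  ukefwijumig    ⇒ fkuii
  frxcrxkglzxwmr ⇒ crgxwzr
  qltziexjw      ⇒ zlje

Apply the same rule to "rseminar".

The transformation: keep every other character starting from the second (positions 2nd, 4th, 6th, ...), then swap each adjacent pair of characters (1↔2, 3↔4, ...).
Starting from "rseminar": after the first operation, "smnr"; after the second, "msrn".

msrn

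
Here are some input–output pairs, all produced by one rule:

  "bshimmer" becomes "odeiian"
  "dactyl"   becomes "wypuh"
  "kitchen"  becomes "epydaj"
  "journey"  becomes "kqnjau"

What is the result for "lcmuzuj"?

yiqvqf

The transformation: shift every letter 4 places backward in the alphabet (wrapping around), then delete the first character.
For "lcmuzuj", step one produces "hyiqvqf"; step two turns that into "yiqvqf".
(Check on "kitchen": → "gepydaj" → "epydaj" ✓)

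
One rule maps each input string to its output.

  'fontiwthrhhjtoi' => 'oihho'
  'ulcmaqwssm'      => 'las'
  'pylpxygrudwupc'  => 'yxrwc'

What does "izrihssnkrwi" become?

zhnw

Each output is the input with this applied: keep one character in every 3, starting at position 2 (positions 2nd, 5th, 8th, ...).
"izrihssnkrwi" → "zhnw".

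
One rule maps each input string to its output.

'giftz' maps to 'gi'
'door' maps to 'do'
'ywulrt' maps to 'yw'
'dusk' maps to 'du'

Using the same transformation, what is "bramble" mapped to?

In each case the input is transformed by: keep only the first 2 characters.
For "bramble" the result is "br".

br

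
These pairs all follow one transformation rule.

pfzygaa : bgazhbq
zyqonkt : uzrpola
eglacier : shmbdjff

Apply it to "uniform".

The rule is to swap the first and last characters, then shift every letter 1 place forward in the alphabet (wrapping around).
On "uniform" that produces "nojgpsv".

nojgpsv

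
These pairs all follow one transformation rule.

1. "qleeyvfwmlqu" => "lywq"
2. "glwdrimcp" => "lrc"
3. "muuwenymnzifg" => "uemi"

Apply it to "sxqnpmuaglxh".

xpax

In each case the input is transformed by: keep one character in every 3, starting at position 2 (positions 2nd, 5th, 8th, ...).
So "sxqnpmuaglxh" becomes "xpax".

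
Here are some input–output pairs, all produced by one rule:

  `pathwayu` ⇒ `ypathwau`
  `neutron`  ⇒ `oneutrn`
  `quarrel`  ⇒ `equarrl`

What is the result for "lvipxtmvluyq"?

Rule — move the last character to the front, then swap the first and last characters.
On "lvipxtmvluyq": the first step gives "qlvipxtmvluy", and the second then gives "ylvipxtmvluq".

ylvipxtmvluq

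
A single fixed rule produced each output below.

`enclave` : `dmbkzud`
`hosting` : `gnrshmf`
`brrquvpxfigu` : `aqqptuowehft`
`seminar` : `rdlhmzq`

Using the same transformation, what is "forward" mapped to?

Rule — shift every letter 1 place backward in the alphabet (wrapping around).
"forward" → "enqvzqc".

enqvzqc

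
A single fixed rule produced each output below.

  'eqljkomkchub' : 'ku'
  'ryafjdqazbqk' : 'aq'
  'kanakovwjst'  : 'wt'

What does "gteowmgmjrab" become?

Rule — keep one character in every 3, starting at position 2 (positions 2nd, 5th, 8th, ...), then delete the first 2 characters.
Applying that to "gteowmgmjrab" gives "ma".

ma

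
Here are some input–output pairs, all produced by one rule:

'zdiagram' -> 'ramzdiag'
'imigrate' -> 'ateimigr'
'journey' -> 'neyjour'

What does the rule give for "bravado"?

adobrav

Looking at the pairs, the operation is to move the last 3 characters to the front (rotate right by 3).
Doing the same to "bravado": "adobrav".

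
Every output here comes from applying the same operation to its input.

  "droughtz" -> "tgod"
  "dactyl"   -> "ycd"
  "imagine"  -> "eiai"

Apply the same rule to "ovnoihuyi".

iuino

Each output is the input with this applied: keep every other character starting from the first (positions 1st, 3rd, 5th, ...), then reverse the string.
Starting from "ovnoihuyi": after the first operation, "oniui"; after the second, "iuino".
(Check on "droughtz": → "dogt" → "tgod" ✓)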